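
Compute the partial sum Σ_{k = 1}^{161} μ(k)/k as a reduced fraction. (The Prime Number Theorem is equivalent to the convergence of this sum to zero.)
Σ μ(k)/k = 674117532155663976794637693297075629210667954252961166216521/35375166993717494840635767087951744212057570647889977422429870

Values of μ(k) for 1 ≤ k ≤ 161: μ(1) = 1, μ(2) = -1, μ(3) = -1, μ(5) = -1, μ(6) = 1, μ(7) = -1, μ(10) = 1, μ(11) = -1, μ(13) = -1, μ(14) = 1, μ(15) = 1, μ(17) = -1, μ(19) = -1, μ(21) = 1, μ(22) = 1, μ(23) = -1, μ(26) = 1, μ(29) = -1, μ(30) = -1, μ(31) = -1, μ(33) = 1, μ(34) = 1, μ(35) = 1, μ(37) = -1, μ(38) = 1, μ(39) = 1, μ(41) = -1, μ(42) = -1, μ(43) = -1, μ(46) = 1, μ(47) = -1, μ(51) = 1, μ(53) = -1, μ(55) = 1, μ(57) = 1, μ(58) = 1, μ(59) = -1, μ(61) = -1, μ(62) = 1, μ(65) = 1, μ(66) = -1, μ(67) = -1, μ(69) = 1, μ(70) = -1, μ(71) = -1, μ(73) = -1, μ(74) = 1, μ(77) = 1, μ(78) = -1, μ(79) = -1, μ(82) = 1, μ(83) = -1, μ(85) = 1, μ(86) = 1, μ(87) = 1, μ(89) = -1, μ(91) = 1, μ(93) = 1, μ(94) = 1, μ(95) = 1, μ(97) = -1, μ(101) = -1, μ(102) = -1, μ(103) = -1, μ(105) = -1, μ(106) = 1, μ(107) = -1, μ(109) = -1, μ(110) = -1, μ(111) = 1, μ(113) = -1, μ(114) = -1, μ(115) = 1, μ(118) = 1, μ(119) = 1, μ(122) = 1, μ(123) = 1, μ(127) = -1, μ(129) = 1, μ(130) = -1, μ(131) = -1, μ(133) = 1, μ(134) = 1, μ(137) = -1, μ(138) = -1, μ(139) = -1, μ(141) = 1, μ(142) = 1, μ(143) = 1, μ(145) = 1, μ(146) = 1, μ(149) = -1, μ(151) = -1, μ(154) = -1, μ(155) = 1, μ(157) = -1, μ(158) = 1, μ(159) = 1, μ(161) = 1, with μ = 0 on non-squarefree integers. Summing μ(k)/k for k where μ(k) ≠ 0 gives 674117532155663976794637693297075629210667954252961166216521/35375166993717494840635767087951744212057570647889977422429870 ≈ 0.0191. (PNT ⟺ this sum → 0 as n → ∞.)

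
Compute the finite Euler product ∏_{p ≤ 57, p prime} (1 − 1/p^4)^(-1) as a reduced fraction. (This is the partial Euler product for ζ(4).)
∏ = 750937919501355467062347671738968589096863062629/693820677147413996973765862820413440000000000000

The primes p ≤ 57 are [2, 3, 5, 7, 11, 13, 17, 19, 23, 29, 31, 37, 41, 43, 47, 53]. For each prime, (1 − 1/p^4)^(-1) = p^4 / (p^4 − 1). The product is (1 − 1/2^4)^(-1), (1 − 1/3^4)^(-1), (1 − 1/5^4)^(-1), (1 − 1/7^4)^(-1), (1 − 1/11^4)^(-1), (1 − 1/13^4)^(-1), (1 − 1/17^4)^(-1), (1 − 1/19^4)^(-1), (1 − 1/23^4)^(-1), (1 − 1/29^4)^(-1), (1 − 1/31^4)^(-1), (1 − 1/37^4)^(-1), (1 − 1/41^4)^(-1), (1 − 1/43^4)^(-1), (1 − 1/47^4)^(-1), (1 − 1/53^4)^(-1) = ∏ p^4 / (p^4 − 1) = 750937919501355467062347671738968589096863062629/693820677147413996973765862820413440000000000000.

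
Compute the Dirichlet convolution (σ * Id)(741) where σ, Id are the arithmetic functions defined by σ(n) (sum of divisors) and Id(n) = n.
(σ * Id)(741) = 7371

Divisors of 741: [1, 3, 13, 19, 39, 57, 247, 741]. For each d | 741:
  d = 1: σ(1) · Id(741/1) = 1 · 741 = 741
  d = 3: σ(3) · Id(741/3) = 4 · 247 = 988
  d = 13: σ(13) · Id(741/13) = 14 · 57 = 798
  d = 19: σ(19) · Id(741/19) = 20 · 39 = 780
  d = 39: σ(39) · Id(741/39) = 56 · 19 = 1064
  d = 57: σ(57) · Id(741/57) = 80 · 13 = 1040
  d = 247: σ(247) · Id(741/247) = 280 · 3 = 840
  d = 741: σ(741) · Id(741/741) = 1120 · 1 = 1120
Summing: (σ * Id)(741) = 741 + 988 + 798 + 780 + 1064 + 1040 + 840 + 1120 = 7371.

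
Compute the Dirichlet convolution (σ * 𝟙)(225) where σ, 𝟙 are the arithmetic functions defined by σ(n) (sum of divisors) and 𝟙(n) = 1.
(σ * 𝟙)(225) = 684

Divisors of 225: [1, 3, 5, 9, 15, 25, 45, 75, 225]. For each d | 225:
  d = 1: σ(1) · 𝟙(225/1) = 1 · 1 = 1
  d = 3: σ(3) · 𝟙(225/3) = 4 · 1 = 4
  d = 5: σ(5) · 𝟙(225/5) = 6 · 1 = 6
  d = 9: σ(9) · 𝟙(225/9) = 13 · 1 = 13
  d = 15: σ(15) · 𝟙(225/15) = 24 · 1 = 24
  d = 25: σ(25) · 𝟙(225/25) = 31 · 1 = 31
  d = 45: σ(45) · 𝟙(225/45) = 78 · 1 = 78
  d = 75: σ(75) · 𝟙(225/75) = 124 · 1 = 124
  d = 225: σ(225) · 𝟙(225/225) = 403 · 1 = 403
Summing: (σ * 𝟙)(225) = 1 + 4 + 6 + 13 + 24 + 31 + 78 + 124 + 403 = 684.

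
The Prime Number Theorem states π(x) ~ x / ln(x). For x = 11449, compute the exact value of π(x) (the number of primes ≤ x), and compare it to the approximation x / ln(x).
π(11449) = 1381;  x/ln(x) ≈ 1225.06;  relative error ≈ 11.29%.

Directly count primes up to 11449: π(11449) = 1381. The PNT approximation gives 11449/ln(11449) ≈ 11449/9.34566 ≈ 1225.06. Relative error (π(x) − x/ln(x)) / π(x) ≈ 11.29%; the approximation is known to undercount slightly (Li(x) is a better estimate).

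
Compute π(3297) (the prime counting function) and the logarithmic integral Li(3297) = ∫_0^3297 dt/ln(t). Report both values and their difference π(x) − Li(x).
π(3297) = 462;  Li(3297) ≈ 479.63;  π(x) − Li(x) ≈ -17.63.

Direct count of primes ≤ 3297 gives π(3297) = 462. Numerical evaluation of the logarithmic integral gives Li(3297) ≈ 479.63. The difference π(x) − Li(x) ≈ -17.63 is typically negative for small/moderate x (Li(x) overestimates), though Littlewood's theorem shows this sign changes infinitely often.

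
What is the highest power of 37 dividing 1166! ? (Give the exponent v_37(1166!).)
v_37(1166!) = 31

Legendre's formula: v_p(n!) = Σ_{k ≥ 1} ⌊n / p^k⌋. For p = 37, n = 1166, the terms are:
  ⌊1166/37^1⌋ = ⌊1166/37⌋ = 31
(the next term ⌊1166/37^2⌋ = 0, terminating the sum). Summing: v_37(1166!) = 31 = 31.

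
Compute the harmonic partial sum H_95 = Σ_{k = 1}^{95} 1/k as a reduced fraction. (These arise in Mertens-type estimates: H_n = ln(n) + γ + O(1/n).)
H_95 = 3691835092344109255246562280652279367381/718766754945489455304472257065075294400

Direct summation: H_95 = 1 + 1/2 + ... + 1/95. The least common denominator is lcm(1, ..., 95) = 718766754945489455304472257065075294400; over this denominator the numerator is 718766754945489455304472257065075294400 + 359383377472744727652236128532537647200 + 239588918315163151768157419021691764800 + 179691688736372363826118064266268823600 + 143753350989097891060894451413015058880 + 119794459157581575884078709510845882400 + 102680964992212779329210322437867899200 + 89845844368186181913059032133134411800 + 79862972771721050589385806340563921600 + 71876675494548945530447225706507529440 + 65342432267771768664042932460461390400 + 59897229578790787942039354755422941200 + 55289750380422265792651712081928868800 + 51340482496106389664605161218933949600 + 47917783663032630353631483804338352960 + 44922922184093090956529516066567205900 + 42280397349734673841439544533239723200 + 39931486385860525294692903170281960800 + 37829829207657339752866960898161857600 + 35938337747274472765223612853253764720 + 34226988330737593109736774145955966400 + 32671216133885884332021466230230695200 + 31250728475890845882803141611525012800 + 29948614789395393971019677377711470600 + 28750670197819578212178890282603011776 + 27644875190211132896325856040964434400 + 26620990923907016863128602113521307200 + 25670241248053194832302580609466974800 + 24785060515361705355326629553968113600 + 23958891831516315176815741902169176480 + 23186024353080305009821685711776622400 + 22461461092046545478264758033283602950 + 21780810755923922888014310820153796800 + 21140198674867336920719772266619861600 + 20536192998442555865842064487573579840 + 19965743192930262647346451585140980400 + 19426128512040255548769520461218251200 + 18914914603828669876433480449080928800 + 18429916793474088597550570693976289600 + 17969168873637236382611806426626882360 + 17530896462085108665962737977196958400 + 17113494165368796554868387072977983200 + 16715505928964871053592378071280820800 + 16335608066942942166010733115115347600 + 15972594554344210117877161268112784320 + 15625364237945422941401570805762506400 + 15292909679691265006478133129044155200 + 14974307394697696985509838688855735300 + 14668709284601825618458617491123985600 + 14375335098909789106089445141301505888 + 14093465783244891280479848177746574400 + 13822437595105566448162928020482217200 + 13561636885763951986876835038963684800 + 13310495461953508431564301056760653600 + 13068486453554353732808586492092278080 + 12835120624026597416151290304733487400 + 12609943069219113250955653632720619200 + 12392530257680852677663314776984056800 + 12182487371957448394991055204492801600 + 11979445915758157588407870951084588240 + 11783061556483433693515938640411070400 + 11593012176540152504910842855888311200 + 11408996110245864369912258048651988800 + 11230730546023272739132379016641801475 + 11057950076084453158530342416385773760 + 10890405377961961444007155410076898400 + 10727862014111782914992123239777243200 + 10570099337433668460359886133309930800 + 10416909491963615294267713870508337600 + 10268096499221277932921032243786789920 + 10123475421767457116964397986832046400 + 9982871596465131323673225792570490200 + 9846119930760129524718798041987332800 + 9713064256020127774384760230609125600 + 9583556732606526070726296760867670592 + 9457457301914334938216740224540464400 + 9334633181110252666291847494351627200 + 9214958396737044298775285346988144800 + 9098313353740372851955345026140193600 + 8984584436818618191305903213313441180 + 8873663641302338954376200704507102400 + 8765448231042554332981368988598479200 + 8659840421029993437403280205603316800 + 8556747082684398277434193536488991600 + 8456079469946934768287908906647944640 + 8357752964482435526796189035640410400 + 8261686838453901785108876517989371200 + 8167804033471471083005366557557673800 + 8076030954443701744994070304101969600 + 7986297277172105058938580634056392160 + 7898535768631752256093101725989838400 + 7812682118972711470700785402881253200 + 7728674784360101669940561903925540800 + 7646454839845632503239066564522077600 + 7565965841531467950573392179632371520 = 3691835092344109255246562280652279367381, so H_95 = 3691835092344109255246562280652279367381/718766754945489455304472257065075294400 (already in lowest terms) ≈ 5.13635. (The PNT-adjacent estimate ln(95) + γ ≈ 5.13109 matches within O(1/n).)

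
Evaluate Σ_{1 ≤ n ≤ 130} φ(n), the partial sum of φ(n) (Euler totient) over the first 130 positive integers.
Σ_{n ≤ 130} φ(n) = 5154

Compute φ(n) for each 1 ≤ n ≤ 130: φ(1) = 1, φ(2) = 1, φ(3) = 2, φ(4) = 2, φ(5) = 4, φ(6) = 2, φ(7) = 6, φ(8) = 4, φ(9) = 6, φ(10) = 4, φ(11) = 10, φ(12) = 4, φ(13) = 12, φ(14) = 6, φ(15) = 8, φ(16) = 8, φ(17) = 16, φ(18) = 6, φ(19) = 18, φ(20) = 8, φ(21) = 12, φ(22) = 10, φ(23) = 22, φ(24) = 8, φ(25) = 20, φ(26) = 12, φ(27) = 18, φ(28) = 12, φ(29) = 28, φ(30) = 8, φ(31) = 30, φ(32) = 16, φ(33) = 20, φ(34) = 16, φ(35) = 24, φ(36) = 12, φ(37) = 36, φ(38) = 18, φ(39) = 24, φ(40) = 16, φ(41) = 40, φ(42) = 12, φ(43) = 42, φ(44) = 20, φ(45) = 24, φ(46) = 22, φ(47) = 46, φ(48) = 16, φ(49) = 42, φ(50) = 20, φ(51) = 32, φ(52) = 24, φ(53) = 52, φ(54) = 18, φ(55) = 40, φ(56) = 24, φ(57) = 36, φ(58) = 28, φ(59) = 58, φ(60) = 16, φ(61) = 60, φ(62) = 30, φ(63) = 36, φ(64) = 32, φ(65) = 48, φ(66) = 20, φ(67) = 66, φ(68) = 32, φ(69) = 44, φ(70) = 24, φ(71) = 70, φ(72) = 24, φ(73) = 72, φ(74) = 36, φ(75) = 40, φ(76) = 36, φ(77) = 60, φ(78) = 24, φ(79) = 78, φ(80) = 32, φ(81) = 54, φ(82) = 40, φ(83) = 82, φ(84) = 24, φ(85) = 64, φ(86) = 42, φ(87) = 56, φ(88) = 40, φ(89) = 88, φ(90) = 24, φ(91) = 72, φ(92) = 44, φ(93) = 60, φ(94) = 46, φ(95) = 72, φ(96) = 32, φ(97) = 96, φ(98) = 42, φ(99) = 60, φ(100) = 40, φ(101) = 100, φ(102) = 32, φ(103) = 102, φ(104) = 48, φ(105) = 48, φ(106) = 52, φ(107) = 106, φ(108) = 36, φ(109) = 108, φ(110) = 40, φ(111) = 72, φ(112) = 48, φ(113) = 112, φ(114) = 36, φ(115) = 88, φ(116) = 56, φ(117) = 72, φ(118) = 58, φ(119) = 96, φ(120) = 32, φ(121) = 110, φ(122) = 60, φ(123) = 80, φ(124) = 60, φ(125) = 100, φ(126) = 36, φ(127) = 126, φ(128) = 64, φ(129) = 84, φ(130) = 48. Summing all 130 values: 5154. (Average order: Σ_{n ≤ x} φ(n) ~ (3/π²) x². For x = 130, (3/π²)·130² ≈ 5136.98.)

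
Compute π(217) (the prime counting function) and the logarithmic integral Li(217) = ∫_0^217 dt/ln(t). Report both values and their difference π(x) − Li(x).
π(217) = 47;  Li(217) ≈ 53.38;  π(x) − Li(x) ≈ -6.38.

Direct count of primes ≤ 217 gives π(217) = 47. Numerical evaluation of the logarithmic integral gives Li(217) ≈ 53.38. The difference π(x) − Li(x) ≈ -6.38 is typically negative for small/moderate x (Li(x) overestimates), though Littlewood's theorem shows this sign changes infinitely often.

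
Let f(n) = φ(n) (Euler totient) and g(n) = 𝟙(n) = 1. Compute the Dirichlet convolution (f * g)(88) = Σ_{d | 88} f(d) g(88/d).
(φ * 𝟙)(88) = 88

Divisors of 88: [1, 2, 4, 8, 11, 22, 44, 88]. For each d | 88:
  d = 1: φ(1) · 𝟙(88/1) = 1 · 1 = 1
  d = 2: φ(2) · 𝟙(88/2) = 1 · 1 = 1
  d = 4: φ(4) · 𝟙(88/4) = 2 · 1 = 2
  d = 8: φ(8) · 𝟙(88/8) = 4 · 1 = 4
  d = 11: φ(11) · 𝟙(88/11) = 10 · 1 = 10
  d = 22: φ(22) · 𝟙(88/22) = 10 · 1 = 10
  d = 44: φ(44) · 𝟙(88/44) = 20 · 1 = 20
  d = 88: φ(88) · 𝟙(88/88) = 40 · 1 = 40
Summing: (φ * 𝟙)(88) = 1 + 1 + 2 + 4 + 10 + 10 + 20 + 40 = 88.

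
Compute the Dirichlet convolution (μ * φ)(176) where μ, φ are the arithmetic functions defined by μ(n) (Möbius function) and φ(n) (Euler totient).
(μ * φ)(176) = 36

Divisors of 176: [1, 2, 4, 8, 11, 16, 22, 44, 88, 176]. For each d | 176:
  d = 1: μ(1) · φ(176/1) = 1 · 80 = 80
  d = 2: μ(2) · φ(176/2) = -1 · 40 = -40
  d = 4: μ(4) · φ(176/4) = 0 · 20 = 0
  d = 8: μ(8) · φ(176/8) = 0 · 10 = 0
  d = 11: μ(11) · φ(176/11) = -1 · 8 = -8
  d = 16: μ(16) · φ(176/16) = 0 · 10 = 0
  d = 22: μ(22) · φ(176/22) = 1 · 4 = 4
  d = 44: μ(44) · φ(176/44) = 0 · 2 = 0
  d = 88: μ(88) · φ(176/88) = 0 · 1 = 0
  d = 176: μ(176) · φ(176/176) = 0 · 1 = 0
Summing: (μ * φ)(176) = 80 + -40 + 0 + 0 + -8 + 0 + 4 + 0 + 0 + 0 = 36.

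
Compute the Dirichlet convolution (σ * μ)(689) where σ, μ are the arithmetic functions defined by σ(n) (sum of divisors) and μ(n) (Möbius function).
(σ * μ)(689) = 689

Divisors of 689: [1, 13, 53, 689]. For each d | 689:
  d = 1: σ(1) · μ(689/1) = 1 · 1 = 1
  d = 13: σ(13) · μ(689/13) = 14 · -1 = -14
  d = 53: σ(53) · μ(689/53) = 54 · -1 = -54
  d = 689: σ(689) · μ(689/689) = 756 · 1 = 756
Summing: (σ * μ)(689) = 1 + -14 + -54 + 756 = 689.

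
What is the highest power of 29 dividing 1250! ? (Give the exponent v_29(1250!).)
v_29(1250!) = 44

Legendre's formula: v_p(n!) = Σ_{k ≥ 1} ⌊n / p^k⌋. For p = 29, n = 1250, the terms are:
  ⌊1250/29^1⌋ = ⌊1250/29⌋ = 43
  ⌊1250/29^2⌋ = ⌊1250/841⌋ = 1
(the next term ⌊1250/29^3⌋ = 0, terminating the sum). Summing: v_29(1250!) = 43 + 1 = 44.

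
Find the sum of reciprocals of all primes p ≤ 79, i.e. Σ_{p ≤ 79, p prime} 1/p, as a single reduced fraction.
Σ 1/p = 5692733621468679832887230172131/3217644767340672907899084554130

π(79) = 22, so the primes ≤ 79 are [2, 3, 5, 7, 11, 13, 17, 19, 23, 29, 31, 37, 41, 43, 47, 53, 59, 61, 67, 71, 73, 79]. Summing 1/p over these primes: 5692733621468679832887230172131/3217644767340672907899084554130 ≈ 1.7692. Mertens estimate ln ln(79) + 0.2615 ≈ 1.7361.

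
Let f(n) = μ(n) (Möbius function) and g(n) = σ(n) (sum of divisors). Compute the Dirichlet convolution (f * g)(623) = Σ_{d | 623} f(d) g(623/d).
(μ * σ)(623) = 623

Divisors of 623: [1, 7, 89, 623]. For each d | 623:
  d = 1: μ(1) · σ(623/1) = 1 · 720 = 720
  d = 7: μ(7) · σ(623/7) = -1 · 90 = -90
  d = 89: μ(89) · σ(623/89) = -1 · 8 = -8
  d = 623: μ(623) · σ(623/623) = 1 · 1 = 1
Summing: (μ * σ)(623) = 720 + -90 + -8 + 1 = 623.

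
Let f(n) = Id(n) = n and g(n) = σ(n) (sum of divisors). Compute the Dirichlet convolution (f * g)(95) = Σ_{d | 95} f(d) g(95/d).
(Id * σ)(95) = 429

Divisors of 95: [1, 5, 19, 95]. For each d | 95:
  d = 1: Id(1) · σ(95/1) = 1 · 120 = 120
  d = 5: Id(5) · σ(95/5) = 5 · 20 = 100
  d = 19: Id(19) · σ(95/19) = 19 · 6 = 114
  d = 95: Id(95) · σ(95/95) = 95 · 1 = 95
Summing: (Id * σ)(95) = 120 + 100 + 114 + 95 = 429.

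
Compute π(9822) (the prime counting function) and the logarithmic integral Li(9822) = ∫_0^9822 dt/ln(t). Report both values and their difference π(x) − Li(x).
π(9822) = 1211;  Li(9822) ≈ 1226.79;  π(x) − Li(x) ≈ -15.79.

Direct count of primes ≤ 9822 gives π(9822) = 1211. Numerical evaluation of the logarithmic integral gives Li(9822) ≈ 1226.79. The difference π(x) − Li(x) ≈ -15.79 is typically negative for small/moderate x (Li(x) overestimates), though Littlewood's theorem shows this sign changes infinitely often.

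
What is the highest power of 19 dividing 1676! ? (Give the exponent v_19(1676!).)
v_19(1676!) = 92

Legendre's formula: v_p(n!) = Σ_{k ≥ 1} ⌊n / p^k⌋. For p = 19, n = 1676, the terms are:
  ⌊1676/19^1⌋ = ⌊1676/19⌋ = 88
  ⌊1676/19^2⌋ = ⌊1676/361⌋ = 4
(the next term ⌊1676/19^3⌋ = 0, terminating the sum). Summing: v_19(1676!) = 88 + 4 = 92.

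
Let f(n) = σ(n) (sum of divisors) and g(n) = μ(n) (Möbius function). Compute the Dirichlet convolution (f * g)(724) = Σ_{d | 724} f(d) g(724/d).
(σ * μ)(724) = 724

Divisors of 724: [1, 2, 4, 181, 362, 724]. For each d | 724:
  d = 1: σ(1) · μ(724/1) = 1 · 0 = 0
  d = 2: σ(2) · μ(724/2) = 3 · 1 = 3
  d = 4: σ(4) · μ(724/4) = 7 · -1 = -7
  d = 181: σ(181) · μ(724/181) = 182 · 0 = 0
  d = 362: σ(362) · μ(724/362) = 546 · -1 = -546
  d = 724: σ(724) · μ(724/724) = 1274 · 1 = 1274
Summing: (σ * μ)(724) = 0 + 3 + -7 + 0 + -546 + 1274 = 724.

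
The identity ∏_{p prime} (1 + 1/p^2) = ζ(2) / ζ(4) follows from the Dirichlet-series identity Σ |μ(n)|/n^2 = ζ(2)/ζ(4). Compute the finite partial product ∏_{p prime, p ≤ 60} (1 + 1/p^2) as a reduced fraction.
∏ = 18792194413340635040000000000/12404819654958314061063105597

The primes p ≤ 60 are [2, 3, 5, 7, 11, 13, 17, 19, 23, 29, 31, 37, 41, 43, 47, 53, 59]. For each, (1 + 1/p^2) = (p^2 + 1)/p^2. Multiplying these fractions over p ∈ [2, 3, 5, 7, 11, 13, 17, 19, 23, 29, 31, 37, 41, 43, 47, 53, 59] gives 18792194413340635040000000000/12404819654958314061063105597. (In the limit P → ∞ this tends to ζ(2)/ζ(4).)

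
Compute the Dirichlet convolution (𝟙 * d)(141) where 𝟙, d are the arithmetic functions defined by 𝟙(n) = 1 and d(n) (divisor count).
(𝟙 * d)(141) = 9

Divisors of 141: [1, 3, 47, 141]. For each d | 141:
  d = 1: 𝟙(1) · d(141/1) = 1 · 4 = 4
  d = 3: 𝟙(3) · d(141/3) = 1 · 2 = 2
  d = 47: 𝟙(47) · d(141/47) = 1 · 2 = 2
  d = 141: 𝟙(141) · d(141/141) = 1 · 1 = 1
Summing: (𝟙 * d)(141) = 4 + 2 + 2 + 1 = 9.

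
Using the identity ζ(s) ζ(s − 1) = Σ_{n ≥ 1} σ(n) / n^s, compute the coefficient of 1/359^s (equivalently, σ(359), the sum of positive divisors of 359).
σ(359) = 360

In the product (Σ m^0/m^s)(Σ k / k^s) = Σ (Σ_{d | n} d) / n^s, the coefficient of 1/n^s is σ(n) = Σ_{d | n} d. For n = 359, divisors are [1, 359]; summing: σ(359) = 360.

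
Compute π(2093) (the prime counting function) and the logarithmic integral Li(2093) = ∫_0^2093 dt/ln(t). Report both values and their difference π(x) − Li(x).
π(2093) = 316;  Li(2093) ≈ 327.01;  π(x) − Li(x) ≈ -11.01.

Direct count of primes ≤ 2093 gives π(2093) = 316. Numerical evaluation of the logarithmic integral gives Li(2093) ≈ 327.01. The difference π(x) − Li(x) ≈ -11.01 is typically negative for small/moderate x (Li(x) overestimates), though Littlewood's theorem shows this sign changes infinitely often.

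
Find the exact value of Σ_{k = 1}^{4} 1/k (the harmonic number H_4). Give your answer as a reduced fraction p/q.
H_4 = 25/12

Direct summation: H_4 = 1 + 1/2 + ... + 1/4. The least common denominator is lcm(1, ..., 4) = 12; over this denominator the numerator is 12 + 6 + 4 + 3 = 25, so H_4 = 25/12 (already in lowest terms) ≈ 2.08333. (The PNT-adjacent estimate ln(4) + γ ≈ 1.96351 matches within O(1/n).)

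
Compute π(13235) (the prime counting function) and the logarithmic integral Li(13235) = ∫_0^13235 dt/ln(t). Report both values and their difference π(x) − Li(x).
π(13235) = 1573;  Li(13235) ≈ 1591.89;  π(x) − Li(x) ≈ -18.89.

Direct count of primes ≤ 13235 gives π(13235) = 1573. Numerical evaluation of the logarithmic integral gives Li(13235) ≈ 1591.89. The difference π(x) − Li(x) ≈ -18.89 is typically negative for small/moderate x (Li(x) overestimates), though Littlewood's theorem shows this sign changes infinitely often.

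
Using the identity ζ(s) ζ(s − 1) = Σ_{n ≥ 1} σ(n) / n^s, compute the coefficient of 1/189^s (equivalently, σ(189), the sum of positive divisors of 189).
σ(189) = 320

In the product (Σ m^0/m^s)(Σ k / k^s) = Σ (Σ_{d | n} d) / n^s, the coefficient of 1/n^s is σ(n) = Σ_{d | n} d. For n = 189, divisors are [1, 3, 7, 9, 21, 27, 63, 189]; summing: σ(189) = 320.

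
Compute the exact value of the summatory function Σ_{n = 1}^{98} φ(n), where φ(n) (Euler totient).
Σ_{n ≤ 98} φ(n) = 2944

Compute φ(n) for each 1 ≤ n ≤ 98: φ(1) = 1, φ(2) = 1, φ(3) = 2, φ(4) = 2, φ(5) = 4, φ(6) = 2, φ(7) = 6, φ(8) = 4, φ(9) = 6, φ(10) = 4, φ(11) = 10, φ(12) = 4, φ(13) = 12, φ(14) = 6, φ(15) = 8, φ(16) = 8, φ(17) = 16, φ(18) = 6, φ(19) = 18, φ(20) = 8, φ(21) = 12, φ(22) = 10, φ(23) = 22, φ(24) = 8, φ(25) = 20, φ(26) = 12, φ(27) = 18, φ(28) = 12, φ(29) = 28, φ(30) = 8, φ(31) = 30, φ(32) = 16, φ(33) = 20, φ(34) = 16, φ(35) = 24, φ(36) = 12, φ(37) = 36, φ(38) = 18, φ(39) = 24, φ(40) = 16, φ(41) = 40, φ(42) = 12, φ(43) = 42, φ(44) = 20, φ(45) = 24, φ(46) = 22, φ(47) = 46, φ(48) = 16, φ(49) = 42, φ(50) = 20, φ(51) = 32, φ(52) = 24, φ(53) = 52, φ(54) = 18, φ(55) = 40, φ(56) = 24, φ(57) = 36, φ(58) = 28, φ(59) = 58, φ(60) = 16, φ(61) = 60, φ(62) = 30, φ(63) = 36, φ(64) = 32, φ(65) = 48, φ(66) = 20, φ(67) = 66, φ(68) = 32, φ(69) = 44, φ(70) = 24, φ(71) = 70, φ(72) = 24, φ(73) = 72, φ(74) = 36, φ(75) = 40, φ(76) = 36, φ(77) = 60, φ(78) = 24, φ(79) = 78, φ(80) = 32, φ(81) = 54, φ(82) = 40, φ(83) = 82, φ(84) = 24, φ(85) = 64, φ(86) = 42, φ(87) = 56, φ(88) = 40, φ(89) = 88, φ(90) = 24, φ(91) = 72, φ(92) = 44, φ(93) = 60, φ(94) = 46, φ(95) = 72, φ(96) = 32, φ(97) = 96, φ(98) = 42. Summing all 98 values: 2944. (Average order: Σ_{n ≤ x} φ(n) ~ (3/π²) x². For x = 98, (3/π²)·98² ≈ 2919.27.)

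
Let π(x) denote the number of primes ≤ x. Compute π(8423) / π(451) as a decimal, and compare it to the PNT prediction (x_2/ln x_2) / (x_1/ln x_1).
π(8423)/π(451) = 1053/87 ≈ 12.1034;  PNT prediction ≈ 12.6278.

π(451) = 87 and π(8423) = 1053, so π(8423)/π(451) ≈ 12.1034. The PNT-predicted ratio is (8423/ln(8423)) / (451/ln(451)) ≈ 12.6278. The two agree to within a few percent, as expected.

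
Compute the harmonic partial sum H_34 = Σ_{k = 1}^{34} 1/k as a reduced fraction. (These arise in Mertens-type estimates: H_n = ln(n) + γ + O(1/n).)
H_34 = 54062195834749/13127595717600

Direct summation: H_34 = 1 + 1/2 + ... + 1/34. The least common denominator is lcm(1, ..., 34) = 144403552893600; over this denominator the numerator is 144403552893600 + 72201776446800 + 48134517631200 + 36100888223400 + 28880710578720 + 24067258815600 + 20629078984800 + 18050444111700 + 16044839210400 + 14440355289360 + 13127595717600 + 12033629407800 + 11107965607200 + 10314539492400 + 9626903526240 + 9025222055850 + 8494326640800 + 8022419605200 + 7600186994400 + 7220177644680 + 6876359661600 + 6563797858800 + 6278415343200 + 6016814703900 + 5776142115744 + 5553982803600 + 5348279736800 + 5157269746200 + 4979432858400 + 4813451763120 + 4658179125600 + 4512611027925 + 4375865239200 + 4247163320400 = 594684154182239, so H_34 = 594684154182239/144403552893600; reducing by gcd(594684154182239, 144403552893600) = 11 gives 54062195834749/13127595717600 ≈ 4.11821. (The PNT-adjacent estimate ln(34) + γ ≈ 4.10358 matches within O(1/n).)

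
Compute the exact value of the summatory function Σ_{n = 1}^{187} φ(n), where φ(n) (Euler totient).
Σ_{n ≤ 187} φ(n) = 10704

Compute φ(n) for each 1 ≤ n ≤ 187: φ(1) = 1, φ(2) = 1, φ(3) = 2, φ(4) = 2, φ(5) = 4, φ(6) = 2, φ(7) = 6, φ(8) = 4, φ(9) = 6, φ(10) = 4, φ(11) = 10, φ(12) = 4, φ(13) = 12, φ(14) = 6, φ(15) = 8, φ(16) = 8, φ(17) = 16, φ(18) = 6, φ(19) = 18, φ(20) = 8, φ(21) = 12, φ(22) = 10, φ(23) = 22, φ(24) = 8, φ(25) = 20, φ(26) = 12, φ(27) = 18, φ(28) = 12, φ(29) = 28, φ(30) = 8, φ(31) = 30, φ(32) = 16, φ(33) = 20, φ(34) = 16, φ(35) = 24, φ(36) = 12, φ(37) = 36, φ(38) = 18, φ(39) = 24, φ(40) = 16, φ(41) = 40, φ(42) = 12, φ(43) = 42, φ(44) = 20, φ(45) = 24, φ(46) = 22, φ(47) = 46, φ(48) = 16, φ(49) = 42, φ(50) = 20, φ(51) = 32, φ(52) = 24, φ(53) = 52, φ(54) = 18, φ(55) = 40, φ(56) = 24, φ(57) = 36, φ(58) = 28, φ(59) = 58, φ(60) = 16, φ(61) = 60, φ(62) = 30, φ(63) = 36, φ(64) = 32, φ(65) = 48, φ(66) = 20, φ(67) = 66, φ(68) = 32, φ(69) = 44, φ(70) = 24, φ(71) = 70, φ(72) = 24, φ(73) = 72, φ(74) = 36, φ(75) = 40, φ(76) = 36, φ(77) = 60, φ(78) = 24, φ(79) = 78, φ(80) = 32, φ(81) = 54, φ(82) = 40, φ(83) = 82, φ(84) = 24, φ(85) = 64, φ(86) = 42, φ(87) = 56, φ(88) = 40, φ(89) = 88, φ(90) = 24, φ(91) = 72, φ(92) = 44, φ(93) = 60, φ(94) = 46, φ(95) = 72, φ(96) = 32, φ(97) = 96, φ(98) = 42, φ(99) = 60, φ(100) = 40, φ(101) = 100, φ(102) = 32, φ(103) = 102, φ(104) = 48, φ(105) = 48, φ(106) = 52, φ(107) = 106, φ(108) = 36, φ(109) = 108, φ(110) = 40, φ(111) = 72, φ(112) = 48, φ(113) = 112, φ(114) = 36, φ(115) = 88, φ(116) = 56, φ(117) = 72, φ(118) = 58, φ(119) = 96, φ(120) = 32, φ(121) = 110, φ(122) = 60, φ(123) = 80, φ(124) = 60, φ(125) = 100, φ(126) = 36, φ(127) = 126, φ(128) = 64, φ(129) = 84, φ(130) = 48, φ(131) = 130, φ(132) = 40, φ(133) = 108, φ(134) = 66, φ(135) = 72, φ(136) = 64, φ(137) = 136, φ(138) = 44, φ(139) = 138, φ(140) = 48, φ(141) = 92, φ(142) = 70, φ(143) = 120, φ(144) = 48, φ(145) = 112, φ(146) = 72, φ(147) = 84, φ(148) = 72, φ(149) = 148, φ(150) = 40, φ(151) = 150, φ(152) = 72, φ(153) = 96, φ(154) = 60, φ(155) = 120, φ(156) = 48, φ(157) = 156, φ(158) = 78, φ(159) = 104, φ(160) = 64, φ(161) = 132, φ(162) = 54, φ(163) = 162, φ(164) = 80, φ(165) = 80, φ(166) = 82, φ(167) = 166, φ(168) = 48, φ(169) = 156, φ(170) = 64, φ(171) = 108, φ(172) = 84, φ(173) = 172, φ(174) = 56, φ(175) = 120, φ(176) = 80, φ(177) = 116, φ(178) = 88, φ(179) = 178, φ(180) = 48, φ(181) = 180, φ(182) = 72, φ(183) = 120, φ(184) = 88, φ(185) = 144, φ(186) = 60, φ(187) = 160. Summing all 187 values: 10704. (Average order: Σ_{n ≤ x} φ(n) ~ (3/π²) x². For x = 187, (3/π²)·187² ≈ 10629.30.)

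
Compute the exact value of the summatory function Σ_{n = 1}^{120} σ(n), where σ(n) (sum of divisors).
Σ_{n ≤ 120} σ(n) = 11973

Compute σ(n) for each 1 ≤ n ≤ 120: σ(1) = 1, σ(2) = 3, σ(3) = 4, σ(4) = 7, σ(5) = 6, σ(6) = 12, σ(7) = 8, σ(8) = 15, σ(9) = 13, σ(10) = 18, σ(11) = 12, σ(12) = 28, σ(13) = 14, σ(14) = 24, σ(15) = 24, σ(16) = 31, σ(17) = 18, σ(18) = 39, σ(19) = 20, σ(20) = 42, σ(21) = 32, σ(22) = 36, σ(23) = 24, σ(24) = 60, σ(25) = 31, σ(26) = 42, σ(27) = 40, σ(28) = 56, σ(29) = 30, σ(30) = 72, σ(31) = 32, σ(32) = 63, σ(33) = 48, σ(34) = 54, σ(35) = 48, σ(36) = 91, σ(37) = 38, σ(38) = 60, σ(39) = 56, σ(40) = 90, σ(41) = 42, σ(42) = 96, σ(43) = 44, σ(44) = 84, σ(45) = 78, σ(46) = 72, σ(47) = 48, σ(48) = 124, σ(49) = 57, σ(50) = 93, σ(51) = 72, σ(52) = 98, σ(53) = 54, σ(54) = 120, σ(55) = 72, σ(56) = 120, σ(57) = 80, σ(58) = 90, σ(59) = 60, σ(60) = 168, σ(61) = 62, σ(62) = 96, σ(63) = 104, σ(64) = 127, σ(65) = 84, σ(66) = 144, σ(67) = 68, σ(68) = 126, σ(69) = 96, σ(70) = 144, σ(71) = 72, σ(72) = 195, σ(73) = 74, σ(74) = 114, σ(75) = 124, σ(76) = 140, σ(77) = 96, σ(78) = 168, σ(79) = 80, σ(80) = 186, σ(81) = 121, σ(82) = 126, σ(83) = 84, σ(84) = 224, σ(85) = 108, σ(86) = 132, σ(87) = 120, σ(88) = 180, σ(89) = 90, σ(90) = 234, σ(91) = 112, σ(92) = 168, σ(93) = 128, σ(94) = 144, σ(95) = 120, σ(96) = 252, σ(97) = 98, σ(98) = 171, σ(99) = 156, σ(100) = 217, σ(101) = 102, σ(102) = 216, σ(103) = 104, σ(104) = 210, σ(105) = 192, σ(106) = 162, σ(107) = 108, σ(108) = 280, σ(109) = 110, σ(110) = 216, σ(111) = 152, σ(112) = 248, σ(113) = 114, σ(114) = 240, σ(115) = 144, σ(116) = 210, σ(117) = 182, σ(118) = 180, σ(119) = 144, σ(120) = 360. Summing all 120 values: 11973. (Average order: Σ_{n ≤ x} σ(n) ~ (π²/12) x². For x = 120, (π²/12)·120² ≈ 11843.53.)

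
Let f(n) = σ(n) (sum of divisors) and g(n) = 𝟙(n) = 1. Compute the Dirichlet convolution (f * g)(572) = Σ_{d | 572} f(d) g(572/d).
(σ * 𝟙)(572) = 2145

Divisors of 572: [1, 2, 4, 11, 13, 22, 26, 44, 52, 143, 286, 572]. For each d | 572:
  d = 1: σ(1) · 𝟙(572/1) = 1 · 1 = 1
  d = 2: σ(2) · 𝟙(572/2) = 3 · 1 = 3
  d = 4: σ(4) · 𝟙(572/4) = 7 · 1 = 7
  d = 11: σ(11) · 𝟙(572/11) = 12 · 1 = 12
  d = 13: σ(13) · 𝟙(572/13) = 14 · 1 = 14
  d = 22: σ(22) · 𝟙(572/22) = 36 · 1 = 36
  d = 26: σ(26) · 𝟙(572/26) = 42 · 1 = 42
  d = 44: σ(44) · 𝟙(572/44) = 84 · 1 = 84
  d = 52: σ(52) · 𝟙(572/52) = 98 · 1 = 98
  d = 143: σ(143) · 𝟙(572/143) = 168 · 1 = 168
  d = 286: σ(286) · 𝟙(572/286) = 504 · 1 = 504
  d = 572: σ(572) · 𝟙(572/572) = 1176 · 1 = 1176
Summing: (σ * 𝟙)(572) = 1 + 3 + 7 + 12 + 14 + 36 + 42 + 84 + 98 + 168 + 504 + 1176 = 2145.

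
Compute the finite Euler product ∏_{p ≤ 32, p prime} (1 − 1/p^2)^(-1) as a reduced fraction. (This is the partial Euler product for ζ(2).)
∏ = 82920037520482019/50722704772300800

The primes p ≤ 32 are [2, 3, 5, 7, 11, 13, 17, 19, 23, 29, 31]. For each prime, (1 − 1/p^2)^(-1) = p^2 / (p^2 − 1). The product is (1 − 1/2^2)^(-1), (1 − 1/3^2)^(-1), (1 − 1/5^2)^(-1), (1 − 1/7^2)^(-1), (1 − 1/11^2)^(-1), (1 − 1/13^2)^(-1), (1 − 1/17^2)^(-1), (1 − 1/19^2)^(-1), (1 − 1/23^2)^(-1), (1 − 1/29^2)^(-1), (1 − 1/31^2)^(-1) = ∏ p^2 / (p^2 − 1) = 82920037520482019/50722704772300800.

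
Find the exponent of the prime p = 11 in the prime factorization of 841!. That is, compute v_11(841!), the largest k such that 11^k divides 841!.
v_11(841!) = 82

Legendre's formula: v_p(n!) = Σ_{k ≥ 1} ⌊n / p^k⌋. For p = 11, n = 841, the terms are:
  ⌊841/11^1⌋ = ⌊841/11⌋ = 76
  ⌊841/11^2⌋ = ⌊841/121⌋ = 6
(the next term ⌊841/11^3⌋ = 0, terminating the sum). Summing: v_11(841!) = 76 + 6 = 82.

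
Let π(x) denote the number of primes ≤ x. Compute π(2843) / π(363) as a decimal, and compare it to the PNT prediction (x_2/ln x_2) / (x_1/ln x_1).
π(2843)/π(363) = 413/72 ≈ 5.7361;  PNT prediction ≈ 5.8050.

π(363) = 72 and π(2843) = 413, so π(2843)/π(363) ≈ 5.7361. The PNT-predicted ratio is (2843/ln(2843)) / (363/ln(363)) ≈ 5.8050. The two agree to within a few percent, as expected.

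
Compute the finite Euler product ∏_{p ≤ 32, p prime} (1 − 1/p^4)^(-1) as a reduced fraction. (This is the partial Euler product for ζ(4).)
∏ = 44480956869217573792253389310087/41097743855049154662236160000000

The primes p ≤ 32 are [2, 3, 5, 7, 11, 13, 17, 19, 23, 29, 31]. For each prime, (1 − 1/p^4)^(-1) = p^4 / (p^4 − 1). The product is (1 − 1/2^4)^(-1), (1 − 1/3^4)^(-1), (1 − 1/5^4)^(-1), (1 − 1/7^4)^(-1), (1 − 1/11^4)^(-1), (1 − 1/13^4)^(-1), (1 − 1/17^4)^(-1), (1 − 1/19^4)^(-1), (1 − 1/23^4)^(-1), (1 − 1/29^4)^(-1), (1 − 1/31^4)^(-1) = ∏ p^4 / (p^4 − 1) = 44480956869217573792253389310087/41097743855049154662236160000000.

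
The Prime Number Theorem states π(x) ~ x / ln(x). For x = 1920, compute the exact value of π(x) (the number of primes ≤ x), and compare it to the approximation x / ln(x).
π(1920) = 293;  x/ln(x) ≈ 253.97;  relative error ≈ 13.32%.

Directly count primes up to 1920: π(1920) = 293. The PNT approximation gives 1920/ln(1920) ≈ 1920/7.56008 ≈ 253.97. Relative error (π(x) − x/ln(x)) / π(x) ≈ 13.32%; the approximation is known to undercount slightly (Li(x) is a better estimate).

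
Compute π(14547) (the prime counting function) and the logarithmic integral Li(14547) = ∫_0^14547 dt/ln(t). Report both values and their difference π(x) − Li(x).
π(14547) = 1703;  Li(14547) ≈ 1729.44;  π(x) − Li(x) ≈ -26.44.

Direct count of primes ≤ 14547 gives π(14547) = 1703. Numerical evaluation of the logarithmic integral gives Li(14547) ≈ 1729.44. The difference π(x) − Li(x) ≈ -26.44 is typically negative for small/moderate x (Li(x) overestimates), though Littlewood's theorem shows this sign changes infinitely often.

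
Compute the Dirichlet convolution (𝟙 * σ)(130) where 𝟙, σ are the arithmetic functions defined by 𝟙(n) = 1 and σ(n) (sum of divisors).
(𝟙 * σ)(130) = 420

Divisors of 130: [1, 2, 5, 10, 13, 26, 65, 130]. For each d | 130:
  d = 1: 𝟙(1) · σ(130/1) = 1 · 252 = 252
  d = 2: 𝟙(2) · σ(130/2) = 1 · 84 = 84
  d = 5: 𝟙(5) · σ(130/5) = 1 · 42 = 42
  d = 10: 𝟙(10) · σ(130/10) = 1 · 14 = 14
  d = 13: 𝟙(13) · σ(130/13) = 1 · 18 = 18
  d = 26: 𝟙(26) · σ(130/26) = 1 · 6 = 6
  d = 65: 𝟙(65) · σ(130/65) = 1 · 3 = 3
  d = 130: 𝟙(130) · σ(130/130) = 1 · 1 = 1
Summing: (𝟙 * σ)(130) = 252 + 84 + 42 + 14 + 18 + 6 + 3 + 1 = 420.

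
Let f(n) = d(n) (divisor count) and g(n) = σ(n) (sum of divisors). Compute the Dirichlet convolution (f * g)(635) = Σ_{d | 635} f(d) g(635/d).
(d * σ)(635) = 1040

Divisors of 635: [1, 5, 127, 635]. For each d | 635:
  d = 1: d(1) · σ(635/1) = 1 · 768 = 768
  d = 5: d(5) · σ(635/5) = 2 · 128 = 256
  d = 127: d(127) · σ(635/127) = 2 · 6 = 12
  d = 635: d(635) · σ(635/635) = 4 · 1 = 4
Summing: (d * σ)(635) = 768 + 256 + 12 + 4 = 1040.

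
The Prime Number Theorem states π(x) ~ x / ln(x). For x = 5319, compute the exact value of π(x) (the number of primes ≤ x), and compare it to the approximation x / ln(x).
π(5319) = 704;  x/ln(x) ≈ 620.00;  relative error ≈ 11.93%.

Directly count primes up to 5319: π(5319) = 704. The PNT approximation gives 5319/ln(5319) ≈ 5319/8.57904 ≈ 620.00. Relative error (π(x) − x/ln(x)) / π(x) ≈ 11.93%; the approximation is known to undercount slightly (Li(x) is a better estimate).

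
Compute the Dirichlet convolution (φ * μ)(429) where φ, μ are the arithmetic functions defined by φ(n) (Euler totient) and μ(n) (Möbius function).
(φ * μ)(429) = 99

Divisors of 429: [1, 3, 11, 13, 33, 39, 143, 429]. For each d | 429:
  d = 1: φ(1) · μ(429/1) = 1 · -1 = -1
  d = 3: φ(3) · μ(429/3) = 2 · 1 = 2
  d = 11: φ(11) · μ(429/11) = 10 · 1 = 10
  d = 13: φ(13) · μ(429/13) = 12 · 1 = 12
  d = 33: φ(33) · μ(429/33) = 20 · -1 = -20
  d = 39: φ(39) · μ(429/39) = 24 · -1 = -24
  d = 143: φ(143) · μ(429/143) = 120 · -1 = -120
  d = 429: φ(429) · μ(429/429) = 240 · 1 = 240
Summing: (φ * μ)(429) = -1 + 2 + 10 + 12 + -20 + -24 + -120 + 240 = 99.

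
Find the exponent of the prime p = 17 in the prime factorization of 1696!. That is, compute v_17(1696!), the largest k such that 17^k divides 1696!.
v_17(1696!) = 104

Legendre's formula: v_p(n!) = Σ_{k ≥ 1} ⌊n / p^k⌋. For p = 17, n = 1696, the terms are:
  ⌊1696/17^1⌋ = ⌊1696/17⌋ = 99
  ⌊1696/17^2⌋ = ⌊1696/289⌋ = 5
(the next term ⌊1696/17^3⌋ = 0, terminating the sum). Summing: v_17(1696!) = 99 + 5 = 104.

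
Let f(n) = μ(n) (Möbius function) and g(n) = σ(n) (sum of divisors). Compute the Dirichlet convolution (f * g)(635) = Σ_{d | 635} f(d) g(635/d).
(μ * σ)(635) = 635

Divisors of 635: [1, 5, 127, 635]. For each d | 635:
  d = 1: μ(1) · σ(635/1) = 1 · 768 = 768
  d = 5: μ(5) · σ(635/5) = -1 · 128 = -128
  d = 127: μ(127) · σ(635/127) = -1 · 6 = -6
  d = 635: μ(635) · σ(635/635) = 1 · 1 = 1
Summing: (μ * σ)(635) = 768 + -128 + -6 + 1 = 635.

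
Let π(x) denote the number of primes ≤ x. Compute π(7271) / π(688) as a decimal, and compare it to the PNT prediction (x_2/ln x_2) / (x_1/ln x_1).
π(7271)/π(688) = 928/124 ≈ 7.4839;  PNT prediction ≈ 7.7658.

π(688) = 124 and π(7271) = 928, so π(7271)/π(688) ≈ 7.4839. The PNT-predicted ratio is (7271/ln(7271)) / (688/ln(688)) ≈ 7.7658. The two agree to within a few percent, as expected.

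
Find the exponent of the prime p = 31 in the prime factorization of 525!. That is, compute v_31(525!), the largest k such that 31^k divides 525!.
v_31(525!) = 16

Legendre's formula: v_p(n!) = Σ_{k ≥ 1} ⌊n / p^k⌋. For p = 31, n = 525, the terms are:
  ⌊525/31^1⌋ = ⌊525/31⌋ = 16
(the next term ⌊525/31^2⌋ = 0, terminating the sum). Summing: v_31(525!) = 16 = 16.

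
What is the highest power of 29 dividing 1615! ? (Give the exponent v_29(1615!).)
v_29(1615!) = 56

Legendre's formula: v_p(n!) = Σ_{k ≥ 1} ⌊n / p^k⌋. For p = 29, n = 1615, the terms are:
  ⌊1615/29^1⌋ = ⌊1615/29⌋ = 55
  ⌊1615/29^2⌋ = ⌊1615/841⌋ = 1
(the next term ⌊1615/29^3⌋ = 0, terminating the sum). Summing: v_29(1615!) = 55 + 1 = 56.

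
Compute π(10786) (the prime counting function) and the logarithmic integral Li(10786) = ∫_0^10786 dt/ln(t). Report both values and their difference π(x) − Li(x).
π(10786) = 1313;  Li(10786) ≈ 1331.12;  π(x) − Li(x) ≈ -18.12.

Direct count of primes ≤ 10786 gives π(10786) = 1313. Numerical evaluation of the logarithmic integral gives Li(10786) ≈ 1331.12. The difference π(x) − Li(x) ≈ -18.12 is typically negative for small/moderate x (Li(x) overestimates), though Littlewood's theorem shows this sign changes infinitely often.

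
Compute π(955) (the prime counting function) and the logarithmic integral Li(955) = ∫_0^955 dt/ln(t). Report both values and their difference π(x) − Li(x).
π(955) = 162;  Li(955) ≈ 171.07;  π(x) − Li(x) ≈ -9.07.

Direct count of primes ≤ 955 gives π(955) = 162. Numerical evaluation of the logarithmic integral gives Li(955) ≈ 171.07. The difference π(x) − Li(x) ≈ -9.07 is typically negative for small/moderate x (Li(x) overestimates), though Littlewood's theorem shows this sign changes infinitely often.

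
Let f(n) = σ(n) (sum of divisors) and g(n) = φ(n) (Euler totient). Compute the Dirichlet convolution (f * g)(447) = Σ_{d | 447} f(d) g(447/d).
(σ * φ)(447) = 1788

Divisors of 447: [1, 3, 149, 447]. For each d | 447:
  d = 1: σ(1) · φ(447/1) = 1 · 296 = 296
  d = 3: σ(3) · φ(447/3) = 4 · 148 = 592
  d = 149: σ(149) · φ(447/149) = 150 · 2 = 300
  d = 447: σ(447) · φ(447/447) = 600 · 1 = 600
Summing: (σ * φ)(447) = 296 + 592 + 300 + 600 = 1788.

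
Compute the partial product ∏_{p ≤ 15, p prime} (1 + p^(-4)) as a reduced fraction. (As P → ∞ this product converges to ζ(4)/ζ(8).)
∏ = 54787204936389122/50827803952550625

The primes p ≤ 15 are [2, 3, 5, 7, 11, 13]. For each, (1 + 1/p^4) = (p^4 + 1)/p^4. Multiplying these fractions over p ∈ [2, 3, 5, 7, 11, 13] gives 54787204936389122/50827803952550625. (In the limit P → ∞ this tends to ζ(4)/ζ(8).)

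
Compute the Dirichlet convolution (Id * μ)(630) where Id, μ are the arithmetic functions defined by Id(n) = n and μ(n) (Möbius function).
(Id * μ)(630) = 144

Divisors of 630: [1, 2, 3, 5, 6, 7, 9, 10, 14, 15, 18, 21, 30, 35, 42, 45, 63, 70, 90, 105, 126, 210, 315, 630]. For each d | 630:
  d = 1: Id(1) · μ(630/1) = 1 · 0 = 0
  d = 2: Id(2) · μ(630/2) = 2 · 0 = 0
  d = 3: Id(3) · μ(630/3) = 3 · 1 = 3
  d = 5: Id(5) · μ(630/5) = 5 · 0 = 0
  d = 6: Id(6) · μ(630/6) = 6 · -1 = -6
  d = 7: Id(7) · μ(630/7) = 7 · 0 = 0
  d = 9: Id(9) · μ(630/9) = 9 · -1 = -9
  d = 10: Id(10) · μ(630/10) = 10 · 0 = 0
  d = 14: Id(14) · μ(630/14) = 14 · 0 = 0
  d = 15: Id(15) · μ(630/15) = 15 · -1 = -15
  d = 18: Id(18) · μ(630/18) = 18 · 1 = 18
  d = 21: Id(21) · μ(630/21) = 21 · -1 = -21
  d = 30: Id(30) · μ(630/30) = 30 · 1 = 30
  d = 35: Id(35) · μ(630/35) = 35 · 0 = 0
  d = 42: Id(42) · μ(630/42) = 42 · 1 = 42
  d = 45: Id(45) · μ(630/45) = 45 · 1 = 45
  d = 63: Id(63) · μ(630/63) = 63 · 1 = 63
  d = 70: Id(70) · μ(630/70) = 70 · 0 = 0
  d = 90: Id(90) · μ(630/90) = 90 · -1 = -90
  d = 105: Id(105) · μ(630/105) = 105 · 1 = 105
  d = 126: Id(126) · μ(630/126) = 126 · -1 = -126
  d = 210: Id(210) · μ(630/210) = 210 · -1 = -210
  d = 315: Id(315) · μ(630/315) = 315 · -1 = -315
  d = 630: Id(630) · μ(630/630) = 630 · 1 = 630
Summing: (Id * μ)(630) = 0 + 0 + 3 + 0 + -6 + 0 + -9 + 0 + 0 + -15 + 18 + -21 + 30 + 0 + 42 + 45 + 63 + 0 + -90 + 105 + -126 + -210 + -315 + 630 = 144.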